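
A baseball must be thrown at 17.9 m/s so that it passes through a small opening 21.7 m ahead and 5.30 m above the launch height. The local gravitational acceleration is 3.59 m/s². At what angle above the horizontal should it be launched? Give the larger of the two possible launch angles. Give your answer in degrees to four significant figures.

Trajectory: y = x tanθ − g x² (1 + tan²θ)/(2v₀²). With x = 21.7, y = 5.30, v₀ = 17.9, g = 3.59:
2.638 tan²θ − 21.7 tanθ + (7.938) = 0.
tanθ = [21.7 ± √(21.7² − 4 × 2.638 × (7.938))] / (2 × 2.638) = (21.7 ± 19.68) / 5.276, giving tanθ = 0.3837 or 7.842.
θ = 20.99° or 82.73°; the larger is 82.73°.

82.73°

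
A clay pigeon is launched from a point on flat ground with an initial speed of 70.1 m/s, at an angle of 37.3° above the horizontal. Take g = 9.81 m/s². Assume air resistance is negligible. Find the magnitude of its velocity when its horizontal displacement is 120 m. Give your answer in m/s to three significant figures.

Resolve: vₓ = 70.10 cos 37.3° = 55.76 m/s and v_y0 = 70.10 sin 37.3° = 42.48 m/s.
Time to reach x = 120 m: t = x/vₓ = 120/55.76 = 2.152 s.
Vertical velocity there: v_y = v_y0 − g t = 42.48 − 9.81 × 2.152 = 21.37 m/s.
Speed: √(vₓ² + v_y²) = √(55.76² + 21.37²) = 59.72 m/s.

59.7 m/s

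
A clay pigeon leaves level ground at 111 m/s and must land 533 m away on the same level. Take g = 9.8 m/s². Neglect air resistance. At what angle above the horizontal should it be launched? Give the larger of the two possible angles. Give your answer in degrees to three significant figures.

Level-ground range R = v₀² sin(2θ)/g ⇒ sin(2θ) = gR/v₀² = 9.80 × 533 / 111² = 0.4239.
2θ = 25.08° or 180° − 25.08° = 154.9°, so θ = 12.54° or 77.46°.
The larger angle is 77.46°.

77.5°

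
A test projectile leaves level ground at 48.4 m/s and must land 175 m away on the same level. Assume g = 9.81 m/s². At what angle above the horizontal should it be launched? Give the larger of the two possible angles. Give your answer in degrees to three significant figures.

66.4°

R = v₀² sin 2θ / g gives sin 2θ = gR/v₀² = 9.81·175/48.4² = 0.7329.
2θ = 47.13° or 180° − 47.13° = 132.9°, so θ = 23.56° or 66.44°.
The larger angle is 66.44°.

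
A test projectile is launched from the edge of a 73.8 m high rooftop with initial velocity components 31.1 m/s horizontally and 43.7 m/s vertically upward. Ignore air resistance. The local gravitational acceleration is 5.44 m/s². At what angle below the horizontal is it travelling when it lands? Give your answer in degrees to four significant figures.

The projectile lands when y = 73.8 + (43.70) t − ½·5.44·t² = 0. Positive root: t = (43.70 + √(43.70² + 2·5.44·73.8)) / 5.44 = (43.70 + 52.08) / 5.44 = 17.61 s.
At impact: v_y = v_y0 − g t = −52.08 m/s; vₓ = 31.10 m/s.
Angle below horizontal: arctan(|v_y|/vₓ) = arctan(52.08/31.10) = 59.16°.

59.16°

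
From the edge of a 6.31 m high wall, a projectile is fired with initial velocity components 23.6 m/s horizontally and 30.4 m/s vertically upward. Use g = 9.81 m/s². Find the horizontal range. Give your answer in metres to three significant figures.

151 m

The projectile lands when y = 6.31 + (30.40) t − ½·9.81·t² = 0. Positive root: t = (30.40 + √(30.40² + 2·9.81·6.31)) / 9.81 = (30.40 + 32.37) / 9.81 = 6.399 s.
Horizontal distance: R = vₓ t = 23.60 × 6.399 = 151.0 m.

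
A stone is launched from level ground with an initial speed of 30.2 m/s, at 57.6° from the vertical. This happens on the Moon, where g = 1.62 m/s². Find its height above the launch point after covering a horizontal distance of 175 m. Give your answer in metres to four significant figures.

72.91 m

Components: vₓ = 30.20 sin 57.6° = 25.50 m/s, v_y0 = 30.20 cos 57.6° = 16.18 m/s.
At x = 175 m, t = x/vₓ = 175/25.50 = 6.863 s.
Height: y = v_y0 t − ½ g t² = 16.18 × 6.863 − 0.8100 × 6.863² = 111.1 − 38.15 = 72.91 m.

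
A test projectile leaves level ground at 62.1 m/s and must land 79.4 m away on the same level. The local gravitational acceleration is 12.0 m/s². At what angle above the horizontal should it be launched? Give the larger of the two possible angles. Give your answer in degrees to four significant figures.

R = v₀² sin 2θ / g gives sin 2θ = gR/v₀² = 12.0·79.4/62.1² = 0.2471.
2θ = 14.30° or 180° − 14.30° = 165.7°, so θ = 7.152° or 82.85°.
The larger angle is 82.85°.

82.85°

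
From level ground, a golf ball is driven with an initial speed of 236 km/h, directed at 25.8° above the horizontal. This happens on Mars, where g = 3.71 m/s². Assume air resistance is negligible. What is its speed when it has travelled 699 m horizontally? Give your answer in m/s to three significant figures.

61.0 m/s

Convert: 236 km/h = 236/3.6 = 65.56 m/s.
vₓ = 65.56 cos 25.8° = 59.02 m/s; v_y0 = 65.56 sin 25.8° = 28.53 m/s.
At x = 699 m, t = x/vₓ = 699/59.02 = 11.84 s.
Vertical velocity there: v_y = v_y0 − g t = 28.53 − 3.71 × 11.84 = −15.41 m/s.
Speed: √(vₓ² + v_y²) = √(59.02² + 15.41²) = 61.00 m/s.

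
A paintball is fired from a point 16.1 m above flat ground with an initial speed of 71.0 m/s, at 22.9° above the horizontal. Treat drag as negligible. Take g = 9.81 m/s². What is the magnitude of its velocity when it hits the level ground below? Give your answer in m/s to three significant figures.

73.2 m/s

Horizontal component vₓ = 71.00 cos 22.9° = 65.40 m/s; vertical v_y0 = 71.00 sin 22.9° = 27.63 m/s.
Vertical motion (up positive, ground at y = 0): 4.905 t² − (27.63) t − 16.1 = 0, so t = (27.63 + √(27.63² + 2·9.81·16.1)) / 9.81 = (27.63 + 32.85) / 9.81 = 6.165 s.
Vertical velocity at impact: v_y = v_y0 − g t = 27.63 − 9.81 × 6.165 = −32.85 m/s.
Speed: |v| = √(vₓ² + v_y²) = √(65.40² + 32.85²) = 73.19 m/s.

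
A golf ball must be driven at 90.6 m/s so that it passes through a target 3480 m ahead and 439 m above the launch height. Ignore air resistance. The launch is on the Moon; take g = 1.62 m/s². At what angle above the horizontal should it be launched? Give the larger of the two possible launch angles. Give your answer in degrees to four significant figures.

Trajectory: y = x tanθ − g x² (1 + tan²θ)/(2v₀²). With x = 3480, y = 439, v₀ = 90.6, g = 1.62:
1195 tan²θ − 3480 tanθ + (1634) = 0.
tanθ = [3480 ± √(3480² − 4 × 1195 × (1634))] / (2 × 1195) = (3480 ± 2073) / 2390, giving tanθ = 0.5885 or 2.324.
θ = 30.48° or 66.71°; the larger is 66.71°.

66.71°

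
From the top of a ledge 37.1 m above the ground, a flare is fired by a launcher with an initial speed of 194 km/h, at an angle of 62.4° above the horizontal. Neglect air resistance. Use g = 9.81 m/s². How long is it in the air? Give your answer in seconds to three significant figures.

Convert: 194 km/h = 194/3.6 = 53.89 m/s.
Components: vₓ = 53.89 cos 62.4° = 24.97 m/s, v_y0 = 53.89 sin 62.4° = 47.76 m/s.
With up positive and y = 0 at the ground: y(t) = 37.1 + (47.76) t − 4.905 t². Setting y = 0 and taking the positive root: t = [47.76 + √(47.76² + 2·9.81·37.1)] / 9.81 = (47.76 + 54.85) / 9.81 = 10.46 s.

10.5 s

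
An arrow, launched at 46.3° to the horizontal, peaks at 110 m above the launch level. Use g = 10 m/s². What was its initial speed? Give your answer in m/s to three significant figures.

64.9 m/s

At the peak v_y = 0, so v_y0 = √(2gH) = √(2 × 10.0 × 110) = 46.90 m/s.
v_y0 = v₀ sin θ ⇒ v₀ = 46.90 / sin 46.3° = 64.88 m/s.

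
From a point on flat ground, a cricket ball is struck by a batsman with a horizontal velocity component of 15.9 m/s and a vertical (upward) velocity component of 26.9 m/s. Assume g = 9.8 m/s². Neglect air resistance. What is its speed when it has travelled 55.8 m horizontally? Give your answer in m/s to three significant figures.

17.6 m/s

Time to reach x = 55.8 m: t = x/vₓ = 55.8/15.90 = 3.509 s.
Vertical velocity there: v_y = v_y0 − g t = 26.90 − 9.80 × 3.509 = −7.492 m/s.
Speed: √(vₓ² + v_y²) = √(15.90² + 7.492²) = 17.58 m/s.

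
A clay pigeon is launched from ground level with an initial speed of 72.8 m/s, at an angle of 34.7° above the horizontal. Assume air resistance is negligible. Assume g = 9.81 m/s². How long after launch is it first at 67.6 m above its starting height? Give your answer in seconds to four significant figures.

2.208 s

Components: vₓ = 72.80 cos 34.7° = 59.85 m/s, v_y0 = 72.80 sin 34.7° = 41.44 m/s.
Height y(t) = 41.44 t − 4.905 t² = 67.6 gives 4.905 t² − 41.44 t + 67.6 = 0.
t = [41.44 ± √(41.44² − 2·9.81·67.6)] / 9.81 = (41.44 ± 19.78) / 9.81, so t = 2.208 s or t = 6.241 s.
The first (ascending) time is 2.208 s.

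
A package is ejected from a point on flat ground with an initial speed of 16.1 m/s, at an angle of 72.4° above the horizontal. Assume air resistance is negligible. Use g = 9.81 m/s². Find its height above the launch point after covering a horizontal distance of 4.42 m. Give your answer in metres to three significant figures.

9.89 m

vₓ = 16.10 cos 72.4° = 4.868 m/s; v_y0 = 16.10 sin 72.4° = 15.35 m/s.
At x = 4.42 m, t = x/vₓ = 4.42/4.868 = 0.9079 s.
Height: y = v_y0 t − ½ g t² = 15.35 × 0.9079 − 4.905 × 0.9079² = 13.93 − 4.043 = 9.890 m.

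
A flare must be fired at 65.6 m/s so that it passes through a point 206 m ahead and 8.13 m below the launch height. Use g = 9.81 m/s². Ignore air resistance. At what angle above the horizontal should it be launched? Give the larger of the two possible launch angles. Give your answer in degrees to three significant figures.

Trajectory: y = x tanθ − g x² (1 + tan²θ)/(2v₀²). With x = 206, y = −8.13, v₀ = 65.6, g = 9.81:
48.37 tan²θ − 206 tanθ + (40.24) = 0.
tanθ = [206 ± √(206² − 4 × 48.37 × (40.24))] / (2 × 48.37) = (206 ± 186.1) / 96.74, giving tanθ = 0.2052 or 4.054.
θ = 11.60° or 76.14°; the larger is 76.14°.

76.1°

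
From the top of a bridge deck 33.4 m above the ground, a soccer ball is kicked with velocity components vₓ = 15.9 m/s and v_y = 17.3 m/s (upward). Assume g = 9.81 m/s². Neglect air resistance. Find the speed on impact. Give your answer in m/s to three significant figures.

34.7 m/s

With up positive and y = 0 at the ground: y(t) = 33.4 + (17.30) t − 4.905 t². Setting y = 0 and taking the positive root: t = [17.30 + √(17.30² + 2·9.81·33.4)] / 9.81 = (17.30 + 30.90) / 9.81 = 4.913 s.
Vertical velocity at impact: v_y = v_y0 − g t = 17.30 − 9.81 × 4.913 = −30.90 m/s.
Speed: |v| = √(vₓ² + v_y²) = √(15.90² + 30.90²) = 34.75 m/s.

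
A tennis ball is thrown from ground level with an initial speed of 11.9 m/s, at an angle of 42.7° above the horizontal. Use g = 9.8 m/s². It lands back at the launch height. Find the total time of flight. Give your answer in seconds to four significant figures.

Horizontal component vₓ = 11.90 cos 42.7° = 8.745 m/s; vertical v_y0 = 11.90 sin 42.7° = 8.070 m/s.
Time of flight on level ground: T = 2 v_y0 / g = 2 × 8.070 / 9.80 = 1.647 s.

1.647 s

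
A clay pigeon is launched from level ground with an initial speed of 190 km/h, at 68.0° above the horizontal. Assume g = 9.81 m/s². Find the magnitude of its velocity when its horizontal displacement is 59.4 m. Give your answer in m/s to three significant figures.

Convert: 190 km/h = 190/3.6 = 52.78 m/s.
vₓ = 52.78 cos 68.0° = 19.77 m/s; v_y0 = 52.78 sin 68.0° = 48.93 m/s.
At x = 59.4 m, t = x/vₓ = 59.4/19.77 = 3.004 s.
Vertical velocity there: v_y = v_y0 − g t = 48.93 − 9.81 × 3.004 = 19.46 m/s.
Speed: √(vₓ² + v_y²) = √(19.77² + 19.46²) = 27.74 m/s.

27.7 m/s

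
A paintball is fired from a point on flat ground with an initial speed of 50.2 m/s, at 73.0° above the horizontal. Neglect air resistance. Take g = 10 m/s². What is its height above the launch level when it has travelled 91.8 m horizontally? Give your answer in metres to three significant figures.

Resolve: vₓ = 50.20 cos 73.0° = 14.68 m/s and v_y0 = 50.20 sin 73.0° = 48.01 m/s.
Time to reach x = 91.8 m: t = x/vₓ = 91.8/14.68 = 6.255 s.
Height: y = v_y0 t − ½ g t² = 48.01 × 6.255 − 5.000 × 6.255² = 300.3 − 195.6 = 104.7 m.

105 m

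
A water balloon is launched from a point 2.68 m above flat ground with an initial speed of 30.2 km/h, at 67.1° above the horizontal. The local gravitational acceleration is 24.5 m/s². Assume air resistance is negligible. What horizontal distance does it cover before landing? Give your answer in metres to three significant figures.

Convert: 30.2 km/h = 30.2/3.6 = 8.389 m/s.
vₓ = 8.389 cos 67.1° = 3.264 m/s; v_y0 = 8.389 sin 67.1° = 7.728 m/s.
With up positive and y = 0 at the ground: y(t) = 2.68 + (7.728) t − 12.25 t². Setting y = 0 and taking the positive root: t = [7.728 + √(7.728² + 2·24.5·2.68)] / 24.5 = (7.728 + 13.82) / 24.5 = 0.8796 s.
Horizontal distance: R = vₓ t = 3.264 × 0.8796 = 2.871 m.

2.87 m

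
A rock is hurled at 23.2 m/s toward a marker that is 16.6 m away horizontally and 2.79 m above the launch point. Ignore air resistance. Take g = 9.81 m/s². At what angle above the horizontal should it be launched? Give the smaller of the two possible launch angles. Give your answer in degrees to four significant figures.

Trajectory: y = x tanθ − g x² (1 + tan²θ)/(2v₀²). With x = 16.6, y = 2.79, v₀ = 23.2, g = 9.81:
2.511 tan²θ − 16.6 tanθ + (5.301) = 0.
tanθ = [16.6 ± √(16.6² − 4 × 2.511 × (5.301))] / (2 × 2.511) = (16.6 ± 14.91) / 5.022, giving tanθ = 0.3365 or 6.274.
θ = 18.60° or 80.94°; the smaller is 18.60°.

18.60°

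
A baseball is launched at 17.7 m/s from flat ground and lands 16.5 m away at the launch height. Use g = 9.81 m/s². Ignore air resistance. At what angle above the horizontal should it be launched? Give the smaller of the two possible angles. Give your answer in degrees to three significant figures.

R = v₀² sin 2θ / g gives sin 2θ = gR/v₀² = 9.81·16.5/17.7² = 0.5167.
2θ = 31.11° or 180° − 31.11° = 148.9°, so θ = 15.55° or 74.45°.
The smaller angle is 15.55°.

15.6°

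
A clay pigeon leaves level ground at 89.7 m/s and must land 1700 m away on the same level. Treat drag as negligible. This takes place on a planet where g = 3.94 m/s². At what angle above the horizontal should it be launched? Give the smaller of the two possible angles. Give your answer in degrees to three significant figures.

Level-ground range R = v₀² sin(2θ)/g ⇒ sin(2θ) = gR/v₀² = 3.94 × 1700 / 89.7² = 0.8325.
2θ = 56.35° or 180° − 56.35° = 123.6°, so θ = 28.18° or 61.82°.
The smaller angle is 28.18°.

28.2°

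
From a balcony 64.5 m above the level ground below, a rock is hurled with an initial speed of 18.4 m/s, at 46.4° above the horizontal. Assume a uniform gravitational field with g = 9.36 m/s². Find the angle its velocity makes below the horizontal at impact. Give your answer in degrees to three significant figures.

71.2°

vₓ = 18.40 cos 46.4° = 12.69 m/s; v_y0 = 18.40 sin 46.4° = 13.32 m/s.
Vertical motion (up positive, ground at y = 0): 4.680 t² − (13.32) t − 64.5 = 0, so t = (13.32 + √(13.32² + 2·9.36·64.5)) / 9.36 = (13.32 + 37.22) / 9.36 = 5.400 s.
At impact: v_y = v_y0 − g t = −37.22 m/s; vₓ = 12.69 m/s.
Angle below horizontal: arctan(|v_y|/vₓ) = arctan(37.22/12.69) = 71.17°.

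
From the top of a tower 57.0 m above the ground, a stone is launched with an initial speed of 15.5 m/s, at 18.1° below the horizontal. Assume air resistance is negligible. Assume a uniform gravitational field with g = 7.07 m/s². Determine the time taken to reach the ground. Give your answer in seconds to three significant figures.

3.39 s

Resolve: vₓ = 15.50 cos 18.1° = 14.73 m/s and v_y0 = −4.815 m/s (downward).
With up positive and y = 0 at the ground: y(t) = 57.0 + (−4.815) t − 3.535 t². Setting y = 0 and taking the positive root: t = [−4.815 + √(4.815² + 2·7.07·57.0)] / 7.07 = (−4.815 + 28.80) / 7.07 = 3.392 s.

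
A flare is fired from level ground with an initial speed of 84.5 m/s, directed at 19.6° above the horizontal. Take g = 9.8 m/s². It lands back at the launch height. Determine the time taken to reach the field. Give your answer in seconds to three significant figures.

5.78 s

Components: vₓ = 84.50 cos 19.6° = 79.60 m/s, v_y0 = 84.50 sin 19.6° = 28.35 m/s.
Landing at launch height ⇒ T = 2 v_y0 / g = 2 × 28.35 / 9.80 = 5.785 s.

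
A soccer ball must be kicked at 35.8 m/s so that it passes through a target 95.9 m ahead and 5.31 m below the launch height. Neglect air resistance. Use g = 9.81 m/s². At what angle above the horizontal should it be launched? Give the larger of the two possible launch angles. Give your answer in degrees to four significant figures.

67.09°

Trajectory: y = x tanθ − g x² (1 + tan²θ)/(2v₀²). With x = 95.9, y = −5.31, v₀ = 35.8, g = 9.81:
35.20 tan²θ − 95.9 tanθ + (29.89) = 0.
tanθ = [95.9 ± √(95.9² − 4 × 35.20 × (29.89))] / (2 × 35.20) = (95.9 ± 70.63) / 70.39, giving tanθ = 0.3589 or 2.366.
θ = 19.74° or 67.09°; the larger is 67.09°.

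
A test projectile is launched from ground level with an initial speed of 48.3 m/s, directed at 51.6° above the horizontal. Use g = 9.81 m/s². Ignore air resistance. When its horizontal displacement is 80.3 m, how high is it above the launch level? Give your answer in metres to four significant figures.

Resolve: vₓ = 48.30 cos 51.6° = 30.00 m/s and v_y0 = 48.30 sin 51.6° = 37.85 m/s.
x = vₓ t ⇒ t = 80.3/30.00 = 2.677 s.
Height: y = v_y0 t − ½ g t² = 37.85 × 2.677 − 4.905 × 2.677² = 101.3 − 35.14 = 66.17 m.

66.17 m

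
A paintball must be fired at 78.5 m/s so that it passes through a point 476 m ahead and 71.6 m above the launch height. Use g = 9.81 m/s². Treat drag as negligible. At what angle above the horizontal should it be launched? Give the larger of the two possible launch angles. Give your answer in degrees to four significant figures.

62.32°

Trajectory: y = x tanθ − g x² (1 + tan²θ)/(2v₀²). With x = 476, y = 71.6, v₀ = 78.5, g = 9.81:
180.3 tan²θ − 476 tanθ + (251.9) = 0.
tanθ = [476 ± √(476² − 4 × 180.3 × (251.9))] / (2 × 180.3) = (476 ± 211.7) / 360.7, giving tanθ = 0.7327 or 1.907.
θ = 36.23° or 62.32°; the larger is 62.32°.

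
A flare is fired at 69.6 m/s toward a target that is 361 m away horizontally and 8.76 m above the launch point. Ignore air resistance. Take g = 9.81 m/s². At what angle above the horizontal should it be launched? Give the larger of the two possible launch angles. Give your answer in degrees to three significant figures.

Trajectory: y = x tanθ − g x² (1 + tan²θ)/(2v₀²). With x = 361, y = 8.76, v₀ = 69.6, g = 9.81:
132.0 tan²θ − 361 tanθ + (140.7) = 0.
tanθ = [361 ± √(361² − 4 × 132.0 × (140.7))] / (2 × 132.0) = (361 ± 236.7) / 263.9, giving tanθ = 0.4708 or 2.265.
θ = 25.21° or 66.18°; the larger is 66.18°.

66.2°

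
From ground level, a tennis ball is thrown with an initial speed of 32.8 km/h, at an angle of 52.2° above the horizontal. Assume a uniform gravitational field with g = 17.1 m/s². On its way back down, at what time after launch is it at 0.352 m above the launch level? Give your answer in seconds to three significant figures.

0.790 s

Convert: 32.8 km/h = 32.8/3.6 = 9.111 m/s.
Horizontal component vₓ = 9.111 cos 52.2° = 5.584 m/s; vertical v_y0 = 9.111 sin 52.2° = 7.199 m/s.
Set y = v_y0 t − ½ g t² = 0.352: 8.550 t² − 7.199 t + 0.352 = 0.
Quadratic formula: t = (7.199 ± √39.790) / 17.1 = (7.199 ± 6.308) / 17.1 → t = 0.05212 s or 0.7899 s.
The descending-branch root is 0.7899 s.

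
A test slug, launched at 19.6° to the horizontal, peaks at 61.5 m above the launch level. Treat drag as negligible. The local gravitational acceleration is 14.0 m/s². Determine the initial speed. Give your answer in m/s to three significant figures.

At the peak v_y = 0, so v_y0 = √(2gH) = √(2 × 14.0 × 61.5) = 41.50 m/s.
v_y0 = v₀ sin θ ⇒ v₀ = 41.50 / sin 19.6° = 123.7 m/s.

124 m/s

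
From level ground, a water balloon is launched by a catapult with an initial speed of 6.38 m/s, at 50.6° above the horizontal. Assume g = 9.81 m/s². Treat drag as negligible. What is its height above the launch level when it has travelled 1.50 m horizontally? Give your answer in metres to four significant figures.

1.153 m

vₓ = 6.380 cos 50.6° = 4.050 m/s; v_y0 = 6.380 sin 50.6° = 4.930 m/s.
At x = 1.50 m, t = x/vₓ = 1.50/4.050 = 0.3704 s.
Height: y = v_y0 t − ½ g t² = 4.930 × 0.3704 − 4.905 × 0.3704² = 1.826 − 0.6730 = 1.153 m.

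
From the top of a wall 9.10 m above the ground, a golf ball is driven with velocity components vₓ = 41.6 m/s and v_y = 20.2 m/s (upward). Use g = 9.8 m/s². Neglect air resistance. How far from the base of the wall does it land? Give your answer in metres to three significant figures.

The projectile lands when y = 9.10 + (20.20) t − ½·9.80·t² = 0. Positive root: t = (20.20 + √(20.20² + 2·9.80·9.10)) / 9.80 = (20.20 + 24.22) / 9.80 = 4.532 s.
Horizontal distance: R = vₓ t = 41.60 × 4.532 = 188.5 m.

189 m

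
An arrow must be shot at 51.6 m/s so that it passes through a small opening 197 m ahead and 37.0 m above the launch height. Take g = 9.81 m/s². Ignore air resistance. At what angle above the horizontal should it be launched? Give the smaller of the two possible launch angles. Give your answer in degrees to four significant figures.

37.26°

Trajectory: y = x tanθ − g x² (1 + tan²θ)/(2v₀²). With x = 197, y = 37.0, v₀ = 51.6, g = 9.81:
71.49 tan²θ − 197 tanθ + (108.5) = 0.
tanθ = [197 ± √(197² − 4 × 71.49 × (108.5))] / (2 × 71.49) = (197 ± 88.22) / 143.0, giving tanθ = 0.7608 or 1.995.
θ = 37.26° or 63.37°; the smaller is 37.26°.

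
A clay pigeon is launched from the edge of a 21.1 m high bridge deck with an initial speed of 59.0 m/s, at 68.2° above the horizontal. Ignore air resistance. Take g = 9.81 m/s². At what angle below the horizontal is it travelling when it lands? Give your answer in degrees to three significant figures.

Components: vₓ = 59.00 cos 68.2° = 21.91 m/s, v_y0 = 59.00 sin 68.2° = 54.78 m/s.
Vertical motion (up positive, ground at y = 0): 4.905 t² − (54.78) t − 21.1 = 0, so t = (54.78 + √(54.78² + 2·9.81·21.1)) / 9.81 = (54.78 + 58.44) / 9.81 = 11.54 s.
At impact: v_y = v_y0 − g t = −58.44 m/s; vₓ = 21.91 m/s.
Angle below horizontal: arctan(|v_y|/vₓ) = arctan(58.44/21.91) = 69.45°.

69.4°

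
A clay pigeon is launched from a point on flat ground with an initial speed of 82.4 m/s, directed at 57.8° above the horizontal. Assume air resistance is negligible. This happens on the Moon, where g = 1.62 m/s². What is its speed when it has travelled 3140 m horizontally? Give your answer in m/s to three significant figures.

Components: vₓ = 82.40 cos 57.8° = 43.91 m/s, v_y0 = 82.40 sin 57.8° = 69.73 m/s.
Time to reach x = 3140 m: t = x/vₓ = 3140/43.91 = 71.51 s.
Vertical velocity there: v_y = v_y0 − g t = 69.73 − 1.62 × 71.51 = −46.12 m/s.
Speed: √(vₓ² + v_y²) = √(43.91² + 46.12²) = 63.68 m/s.

63.7 m/s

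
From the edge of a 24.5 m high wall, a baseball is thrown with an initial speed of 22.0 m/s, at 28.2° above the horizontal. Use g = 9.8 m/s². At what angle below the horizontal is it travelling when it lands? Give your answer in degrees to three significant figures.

Components: vₓ = 22.00 cos 28.2° = 19.39 m/s, v_y0 = 22.00 sin 28.2° = 10.40 m/s.
Vertical motion (up positive, ground at y = 0): 4.900 t² − (10.40) t − 24.5 = 0, so t = (10.40 + √(10.40² + 2·9.80·24.5)) / 9.80 = (10.40 + 24.25) / 9.80 = 3.536 s.
At impact: v_y = v_y0 − g t = −24.25 m/s; vₓ = 19.39 m/s.
Angle below horizontal: arctan(|v_y|/vₓ) = arctan(24.25/19.39) = 51.36°.

51.4°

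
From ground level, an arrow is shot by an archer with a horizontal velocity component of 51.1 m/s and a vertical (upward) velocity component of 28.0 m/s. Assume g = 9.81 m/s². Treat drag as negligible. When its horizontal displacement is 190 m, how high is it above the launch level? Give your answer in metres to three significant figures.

x = vₓ t ⇒ t = 190/51.10 = 3.718 s.
Height: y = v_y0 t − ½ g t² = 28.00 × 3.718 − 4.905 × 3.718² = 104.1 − 67.81 = 36.30 m.

36.3 m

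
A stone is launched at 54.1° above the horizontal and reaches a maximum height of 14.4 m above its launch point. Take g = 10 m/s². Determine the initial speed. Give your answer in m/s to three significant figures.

At the peak v_y = 0, so v_y0 = √(2gH) = √(2 × 10.0 × 14.4) = 16.97 m/s.
v_y0 = v₀ sin θ ⇒ v₀ = 16.97 / sin 54.1° = 20.95 m/s.

21.0 m/s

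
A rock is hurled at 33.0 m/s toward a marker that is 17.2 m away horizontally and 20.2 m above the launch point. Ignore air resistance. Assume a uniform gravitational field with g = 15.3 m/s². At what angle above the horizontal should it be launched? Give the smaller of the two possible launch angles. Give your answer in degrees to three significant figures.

Trajectory: y = x tanθ − g x² (1 + tan²θ)/(2v₀²). With x = 17.2, y = 20.2, v₀ = 33.0, g = 15.3:
2.078 tan²θ − 17.2 tanθ + (22.28) = 0.
tanθ = [17.2 ± √(17.2² − 4 × 2.078 × (22.28))] / (2 × 2.078) = (17.2 ± 10.52) / 4.156, giving tanθ = 1.607 or 6.669.
θ = 58.11° or 81.47°; the smaller is 58.11°.

58.1°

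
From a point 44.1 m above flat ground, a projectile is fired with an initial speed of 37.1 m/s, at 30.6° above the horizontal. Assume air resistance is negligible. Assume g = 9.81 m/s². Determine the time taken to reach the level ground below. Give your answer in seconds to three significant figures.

Resolve: vₓ = 37.10 cos 30.6° = 31.93 m/s and v_y0 = 37.10 sin 30.6° = 18.89 m/s.
The projectile lands when y = 44.1 + (18.89) t − ½·9.81·t² = 0. Positive root: t = (18.89 + √(18.89² + 2·9.81·44.1)) / 9.81 = (18.89 + 34.96) / 9.81 = 5.488 s.

5.49 s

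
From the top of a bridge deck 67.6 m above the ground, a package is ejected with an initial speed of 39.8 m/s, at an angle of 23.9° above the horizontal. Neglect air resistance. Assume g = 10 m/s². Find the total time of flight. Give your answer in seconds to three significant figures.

Components: vₓ = 39.80 cos 23.9° = 36.39 m/s, v_y0 = 39.80 sin 23.9° = 16.12 m/s.
Vertical motion (up positive, ground at y = 0): 5.000 t² − (16.12) t − 67.6 = 0, so t = (16.12 + √(16.12² + 2·10.0·67.6)) / 10.0 = (16.12 + 40.15) / 10.0 = 5.627 s.

5.63 s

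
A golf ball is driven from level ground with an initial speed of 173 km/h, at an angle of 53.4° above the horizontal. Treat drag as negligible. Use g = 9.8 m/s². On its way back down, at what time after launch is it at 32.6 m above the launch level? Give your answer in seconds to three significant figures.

Convert: 173 km/h = 173/3.6 = 48.06 m/s.
Horizontal component vₓ = 48.06 cos 53.4° = 28.65 m/s; vertical v_y0 = 48.06 sin 53.4° = 38.58 m/s.
Set y = v_y0 t − ½ g t² = 32.6: 4.900 t² − 38.58 t + 32.6 = 0.
Quadratic formula: t = (38.58 ± √849.44) / 9.80 = (38.58 ± 29.15) / 9.80 → t = 0.9627 s or 6.911 s.
The descending-branch root is 6.911 s.

6.91 s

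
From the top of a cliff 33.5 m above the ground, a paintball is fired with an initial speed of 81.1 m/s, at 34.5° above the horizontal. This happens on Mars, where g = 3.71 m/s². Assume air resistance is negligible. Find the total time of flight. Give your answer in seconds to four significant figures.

25.47 s

Components: vₓ = 81.10 cos 34.5° = 66.84 m/s, v_y0 = 81.10 sin 34.5° = 45.94 m/s.
The projectile lands when y = 33.5 + (45.94) t − ½·3.71·t² = 0. Positive root: t = (45.94 + √(45.94² + 2·3.71·33.5)) / 3.71 = (45.94 + 48.57) / 3.71 = 25.47 s.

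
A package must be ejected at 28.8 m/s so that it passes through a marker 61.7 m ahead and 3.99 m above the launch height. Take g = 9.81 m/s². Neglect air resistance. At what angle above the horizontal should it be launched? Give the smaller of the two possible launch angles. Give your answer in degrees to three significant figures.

28.1°

Trajectory: y = x tanθ − g x² (1 + tan²θ)/(2v₀²). With x = 61.7, y = 3.99, v₀ = 28.8, g = 9.81:
22.51 tan²θ − 61.7 tanθ + (26.50) = 0.
tanθ = [61.7 ± √(61.7² − 4 × 22.51 × (26.50))] / (2 × 22.51) = (61.7 ± 37.69) / 45.03, giving tanθ = 0.5333 or 2.207.
θ = 28.07° or 65.63°; the smaller is 28.07°.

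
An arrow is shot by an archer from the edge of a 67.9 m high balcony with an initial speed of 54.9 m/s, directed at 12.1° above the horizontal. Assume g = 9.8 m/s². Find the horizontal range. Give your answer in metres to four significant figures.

272.6 m

vₓ = 54.90 cos 12.1° = 53.68 m/s; v_y0 = 54.90 sin 12.1° = 11.51 m/s.
The projectile lands when y = 67.9 + (11.51) t − ½·9.80·t² = 0. Positive root: t = (11.51 + √(11.51² + 2·9.80·67.9)) / 9.80 = (11.51 + 38.25) / 9.80 = 5.078 s.
Horizontal distance: R = vₓ t = 53.68 × 5.078 = 272.6 m.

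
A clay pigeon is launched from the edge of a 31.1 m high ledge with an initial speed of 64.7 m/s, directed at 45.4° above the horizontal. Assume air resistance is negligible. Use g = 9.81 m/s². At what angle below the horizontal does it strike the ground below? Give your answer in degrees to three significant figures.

49.0°

Resolve: vₓ = 64.70 cos 45.4° = 45.43 m/s and v_y0 = 64.70 sin 45.4° = 46.07 m/s.
Vertical motion (up positive, ground at y = 0): 4.905 t² − (46.07) t − 31.1 = 0, so t = (46.07 + √(46.07² + 2·9.81·31.1)) / 9.81 = (46.07 + 52.27) / 9.81 = 10.02 s.
At impact: v_y = v_y0 − g t = −52.27 m/s; vₓ = 45.43 m/s.
Angle below horizontal: arctan(|v_y|/vₓ) = arctan(52.27/45.43) = 49.01°.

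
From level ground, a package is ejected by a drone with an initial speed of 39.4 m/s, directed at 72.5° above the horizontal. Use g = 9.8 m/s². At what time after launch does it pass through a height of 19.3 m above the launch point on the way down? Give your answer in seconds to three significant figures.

7.12 s

Resolve: vₓ = 39.40 cos 72.5° = 11.85 m/s and v_y0 = 39.40 sin 72.5° = 37.58 m/s.
Set y = v_y0 t − ½ g t² = 19.3: 4.900 t² − 37.58 t + 19.3 = 0.
t = [37.58 ± √(37.58² − 2·9.80·19.3)] / 9.80 = (37.58 ± 32.15) / 9.80, so t = 0.5536 s or t = 7.115 s.
The descending-branch root is 7.115 s.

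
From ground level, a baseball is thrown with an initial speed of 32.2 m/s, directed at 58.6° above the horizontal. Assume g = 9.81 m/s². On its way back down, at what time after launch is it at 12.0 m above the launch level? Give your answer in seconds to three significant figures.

5.13 s

Resolve: vₓ = 32.20 cos 58.6° = 16.78 m/s and v_y0 = 32.20 sin 58.6° = 27.48 m/s.
Height y(t) = 27.48 t − 4.905 t² = 12.0 gives 4.905 t² − 27.48 t + 12.0 = 0.
Quadratic formula: t = (27.48 ± √519.95) / 9.81 = (27.48 ± 22.80) / 9.81 → t = 0.4773 s or 5.126 s.
The descending-branch root is 5.126 s.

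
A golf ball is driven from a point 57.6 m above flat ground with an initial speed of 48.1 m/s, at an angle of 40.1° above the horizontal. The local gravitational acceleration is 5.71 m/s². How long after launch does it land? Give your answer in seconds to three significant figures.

12.5 s

vₓ = 48.10 cos 40.1° = 36.79 m/s; v_y0 = 48.10 sin 40.1° = 30.98 m/s.
With up positive and y = 0 at the ground: y(t) = 57.6 + (30.98) t − 2.855 t². Setting y = 0 and taking the positive root: t = [30.98 + √(30.98² + 2·5.71·57.6)] / 5.71 = (30.98 + 40.22) / 5.71 = 12.47 s.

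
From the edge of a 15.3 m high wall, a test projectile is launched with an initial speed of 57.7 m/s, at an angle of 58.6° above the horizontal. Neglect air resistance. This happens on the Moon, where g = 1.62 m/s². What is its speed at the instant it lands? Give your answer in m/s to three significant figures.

Resolve: vₓ = 57.70 cos 58.6° = 30.06 m/s and v_y0 = 57.70 sin 58.6° = 49.25 m/s.
Vertical motion (up positive, ground at y = 0): 0.8100 t² − (49.25) t − 15.3 = 0, so t = (49.25 + √(49.25² + 2·1.62·15.3)) / 1.62 = (49.25 + 49.75) / 1.62 = 61.11 s.
Vertical velocity at impact: v_y = v_y0 − g t = 49.25 − 1.62 × 61.11 = −49.75 m/s.
Speed: |v| = √(vₓ² + v_y²) = √(30.06² + 49.75²) = 58.13 m/s.

58.1 m/s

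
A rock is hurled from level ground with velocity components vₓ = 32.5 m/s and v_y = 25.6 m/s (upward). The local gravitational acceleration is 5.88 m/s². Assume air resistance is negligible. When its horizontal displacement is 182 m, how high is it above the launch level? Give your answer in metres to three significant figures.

51.2 m

At x = 182 m, t = x/vₓ = 182/32.50 = 5.600 s.
Height: y = v_y0 t − ½ g t² = 25.60 × 5.600 − 2.940 × 5.600² = 143.4 − 92.20 = 51.16 m.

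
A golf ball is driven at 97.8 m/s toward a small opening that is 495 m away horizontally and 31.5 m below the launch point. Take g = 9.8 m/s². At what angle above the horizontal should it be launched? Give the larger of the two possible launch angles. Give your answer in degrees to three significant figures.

75.0°

Trajectory: y = x tanθ − g x² (1 + tan²θ)/(2v₀²). With x = 495, y = −31.5, v₀ = 97.8, g = 9.80:
125.5 tan²θ − 495 tanθ + (94.02) = 0.
tanθ = [495 ± √(495² − 4 × 125.5 × (94.02))] / (2 × 125.5) = (495 ± 444.8) / 251.0, giving tanθ = 0.2001 or 3.743.
θ = 11.32° or 75.04°; the larger is 75.04°.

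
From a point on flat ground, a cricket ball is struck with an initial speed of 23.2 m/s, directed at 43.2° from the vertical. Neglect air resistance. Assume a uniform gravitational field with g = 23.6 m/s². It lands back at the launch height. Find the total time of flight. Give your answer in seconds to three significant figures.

Horizontal component vₓ = 23.20 sin 43.2° = 15.88 m/s; vertical v_y0 = 23.20 cos 43.2° = 16.91 m/s.
It returns to y = 0 when t = 2 v_y0 / g = 2(16.91)/23.6 = 1.433 s.

1.43 s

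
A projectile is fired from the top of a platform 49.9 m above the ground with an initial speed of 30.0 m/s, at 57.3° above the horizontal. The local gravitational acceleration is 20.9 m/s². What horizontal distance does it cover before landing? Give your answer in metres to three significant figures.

60.0 m

Resolve: vₓ = 30.00 cos 57.3° = 16.21 m/s and v_y0 = 30.00 sin 57.3° = 25.25 m/s.
With up positive and y = 0 at the ground: y(t) = 49.9 + (25.25) t − 10.45 t². Setting y = 0 and taking the positive root: t = [25.25 + √(25.25² + 2·20.9·49.9)] / 20.9 = (25.25 + 52.18) / 20.9 = 3.705 s.
Horizontal distance: R = vₓ t = 16.21 × 3.705 = 60.04 m.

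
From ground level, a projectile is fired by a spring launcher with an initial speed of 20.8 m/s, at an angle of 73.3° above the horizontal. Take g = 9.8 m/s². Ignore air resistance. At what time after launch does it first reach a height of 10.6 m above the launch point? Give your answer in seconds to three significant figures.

Resolve: vₓ = 20.80 cos 73.3° = 5.977 m/s and v_y0 = 20.80 sin 73.3° = 19.92 m/s.
Set y = v_y0 t − ½ g t² = 10.6: 4.900 t² − 19.92 t + 10.6 = 0.
Quadratic formula: t = (19.92 ± √189.15) / 9.80 = (19.92 ± 13.75) / 9.80 → t = 0.6295 s or 3.436 s.
The first (ascending) time is 0.6295 s.

0.630 s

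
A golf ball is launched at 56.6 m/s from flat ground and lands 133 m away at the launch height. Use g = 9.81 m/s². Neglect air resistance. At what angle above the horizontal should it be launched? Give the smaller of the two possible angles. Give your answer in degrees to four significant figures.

Level-ground range R = v₀² sin(2θ)/g ⇒ sin(2θ) = gR/v₀² = 9.81 × 133 / 56.6² = 0.4073.
2θ = 24.03° or 180° − 24.03° = 156.0°, so θ = 12.02° or 77.98°.
The smaller angle is 12.02°.

12.02°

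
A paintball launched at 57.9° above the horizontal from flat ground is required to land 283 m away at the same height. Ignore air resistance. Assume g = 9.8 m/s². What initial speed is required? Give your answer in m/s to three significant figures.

55.5 m/s

From R = (v₀² / g) sin 2θ: v₀ = √(gR / sin 2θ).
v₀ = √(9.80 × 283 / sin 115.8°) = √(2773 / 0.9003) = √3080.5 = 55.50 m/s.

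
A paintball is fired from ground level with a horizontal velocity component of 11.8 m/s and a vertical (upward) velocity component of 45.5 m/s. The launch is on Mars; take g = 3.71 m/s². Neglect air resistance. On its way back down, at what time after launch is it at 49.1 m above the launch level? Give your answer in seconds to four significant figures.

23.40 s

Require v_y0 t − ½ g t² = 49.1, i.e. 1.855 t² − 45.50 t + 49.1 = 0.
t = [45.50 ± √(45.50² − 2·3.71·49.1)] / 3.71 = (45.50 ± 41.30) / 3.71, so t = 1.131 s or t = 23.40 s.
The descending-branch root is 23.40 s.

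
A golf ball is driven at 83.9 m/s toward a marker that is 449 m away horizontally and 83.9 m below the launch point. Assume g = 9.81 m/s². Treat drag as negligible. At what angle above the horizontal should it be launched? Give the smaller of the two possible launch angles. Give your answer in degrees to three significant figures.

7.49°

Trajectory: y = x tanθ − g x² (1 + tan²θ)/(2v₀²). With x = 449, y = −83.9, v₀ = 83.9, g = 9.81:
140.5 tan²θ − 449 tanθ + (56.58) = 0.
tanθ = [449 ± √(449² − 4 × 140.5 × (56.58))] / (2 × 140.5) = (449 ± 412.1) / 281.0, giving tanθ = 0.1314 or 3.065.
θ = 7.486° or 71.93°; the smaller is 7.486°.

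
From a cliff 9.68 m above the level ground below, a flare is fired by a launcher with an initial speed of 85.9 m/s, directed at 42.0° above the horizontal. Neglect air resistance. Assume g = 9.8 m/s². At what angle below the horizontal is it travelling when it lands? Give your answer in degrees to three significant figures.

42.8°

Resolve: vₓ = 85.90 cos 42.0° = 63.84 m/s and v_y0 = 85.90 sin 42.0° = 57.48 m/s.
The projectile lands when y = 9.68 + (57.48) t − ½·9.80·t² = 0. Positive root: t = (57.48 + √(57.48² + 2·9.80·9.68)) / 9.80 = (57.48 + 59.11) / 9.80 = 11.90 s.
At impact: v_y = v_y0 − g t = −59.11 m/s; vₓ = 63.84 m/s.
Angle below horizontal: arctan(|v_y|/vₓ) = arctan(59.11/63.84) = 42.80°.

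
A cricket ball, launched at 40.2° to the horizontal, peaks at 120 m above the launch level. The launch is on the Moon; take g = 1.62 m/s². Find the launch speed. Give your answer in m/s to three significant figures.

At the peak v_y = 0, so v_y0 = √(2gH) = √(2 × 1.62 × 120) = 19.72 m/s.
v_y0 = v₀ sin θ ⇒ v₀ = 19.72 / sin 40.2° = 30.55 m/s.

30.5 m/s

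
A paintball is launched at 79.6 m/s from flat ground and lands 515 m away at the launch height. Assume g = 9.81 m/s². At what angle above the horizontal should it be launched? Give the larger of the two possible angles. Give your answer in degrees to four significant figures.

From R = (v₀²/g) sin 2θ: sin 2θ = 9.81 × 515 / 6336.2 = 0.7974.
2θ = 52.88° or 180° − 52.88° = 127.1°, so θ = 26.44° or 63.56°.
The larger angle is 63.56°.

63.56°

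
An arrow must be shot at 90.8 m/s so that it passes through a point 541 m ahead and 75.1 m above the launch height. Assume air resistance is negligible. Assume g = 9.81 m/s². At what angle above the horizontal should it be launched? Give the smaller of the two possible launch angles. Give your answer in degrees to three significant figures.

29.4°

Trajectory: y = x tanθ − g x² (1 + tan²θ)/(2v₀²). With x = 541, y = 75.1, v₀ = 90.8, g = 9.81:
174.1 tan²θ − 541 tanθ + (249.2) = 0.
tanθ = [541 ± √(541² − 4 × 174.1 × (249.2))] / (2 × 174.1) = (541 ± 345.1) / 348.3, giving tanθ = 0.5625 or 2.544.
θ = 29.36° or 68.54°; the smaller is 29.36°.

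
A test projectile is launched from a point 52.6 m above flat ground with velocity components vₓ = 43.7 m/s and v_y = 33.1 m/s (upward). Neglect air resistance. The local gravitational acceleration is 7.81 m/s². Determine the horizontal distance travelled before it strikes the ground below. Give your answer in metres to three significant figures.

430 m

The projectile lands when y = 52.6 + (33.10) t − ½·7.81·t² = 0. Positive root: t = (33.10 + √(33.10² + 2·7.81·52.6)) / 7.81 = (33.10 + 43.79) / 7.81 = 9.845 s.
Horizontal distance: R = vₓ t = 43.70 × 9.845 = 430.2 m.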